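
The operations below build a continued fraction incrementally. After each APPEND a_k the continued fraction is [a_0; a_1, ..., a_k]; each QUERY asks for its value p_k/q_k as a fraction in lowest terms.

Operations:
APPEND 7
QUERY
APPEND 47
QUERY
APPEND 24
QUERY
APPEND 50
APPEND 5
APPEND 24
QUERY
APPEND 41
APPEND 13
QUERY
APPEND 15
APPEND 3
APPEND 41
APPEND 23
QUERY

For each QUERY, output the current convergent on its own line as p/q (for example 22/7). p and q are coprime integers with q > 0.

7/1
330/47
7927/1129
48188528/6863233
25758561203/3668653404
1133072858677732/161377476296461

APPEND 7: p_0 = 7·1 + 0 = 7, q_0 = 7·0 + 1 = 1 → 7/1
APPEND 47: p_1 = 47·7 + 1 = 330, q_1 = 47·1 + 0 = 47 → 330/47
APPEND 24: p_2 = 24·330 + 7 = 7927, q_2 = 24·47 + 1 = 1129 → 7927/1129
APPEND 50: p_3 = 50·7927 + 330 = 396680, q_3 = 50·1129 + 47 = 56497 → 396680/56497
APPEND 5: p_4 = 5·396680 + 7927 = 1991327, q_4 = 5·56497 + 1129 = 283614 → 1991327/283614
APPEND 24: p_5 = 24·1991327 + 396680 = 48188528, q_5 = 24·283614 + 56497 = 6863233 → 48188528/6863233
APPEND 41: p_6 = 41·48188528 + 1991327 = 1977720975, q_6 = 41·6863233 + 283614 = 281676167 → 1977720975/281676167
APPEND 13: p_7 = 13·1977720975 + 48188528 = 25758561203, q_7 = 13·281676167 + 6863233 = 3668653404 → 25758561203/3668653404
APPEND 15: p_8 = 15·25758561203 + 1977720975 = 388356139020, q_8 = 15·3668653404 + 281676167 = 55311477227 → 388356139020/55311477227
APPEND 3: p_9 = 3·388356139020 + 25758561203 = 1190826978263, q_9 = 3·55311477227 + 3668653404 = 169603085085 → 1190826978263/169603085085
APPEND 41: p_10 = 41·1190826978263 + 388356139020 = 49212262247803, q_10 = 41·169603085085 + 55311477227 = 7009037965712 → 49212262247803/7009037965712
APPEND 23: p_11 = 23·49212262247803 + 1190826978263 = 1133072858677732, q_11 = 23·7009037965712 + 169603085085 = 161377476296461 → 1133072858677732/161377476296461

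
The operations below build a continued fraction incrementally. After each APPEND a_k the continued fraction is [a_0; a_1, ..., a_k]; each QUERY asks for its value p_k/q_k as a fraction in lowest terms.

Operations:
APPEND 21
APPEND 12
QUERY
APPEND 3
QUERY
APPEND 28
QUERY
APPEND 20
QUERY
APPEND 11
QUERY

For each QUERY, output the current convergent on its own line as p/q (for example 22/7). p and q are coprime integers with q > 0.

253/12
780/37
22093/1048
442640/20997
4891133/232015

APPEND 21: p_0 = 21·1 + 0 = 21, q_0 = 21·0 + 1 = 1 → 21/1
APPEND 12: p_1 = 12·21 + 1 = 253, q_1 = 12·1 + 0 = 12 → 253/12
APPEND 3: p_2 = 3·253 + 21 = 780, q_2 = 3·12 + 1 = 37 → 780/37
APPEND 28: p_3 = 28·780 + 253 = 22093, q_3 = 28·37 + 12 = 1048 → 22093/1048
APPEND 20: p_4 = 20·22093 + 780 = 442640, q_4 = 20·1048 + 37 = 20997 → 442640/20997
APPEND 11: p_5 = 11·442640 + 22093 = 4891133, q_5 = 11·20997 + 1048 = 232015 → 4891133/232015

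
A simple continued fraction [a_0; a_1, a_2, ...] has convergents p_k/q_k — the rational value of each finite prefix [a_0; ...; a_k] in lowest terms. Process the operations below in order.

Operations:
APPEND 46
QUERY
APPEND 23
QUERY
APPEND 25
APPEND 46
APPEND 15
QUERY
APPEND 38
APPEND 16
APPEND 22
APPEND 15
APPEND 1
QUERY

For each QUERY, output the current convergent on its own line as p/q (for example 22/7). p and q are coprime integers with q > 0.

46/1
1059/23
18341896/398361
3961153534760/86030859801

APPEND 46: p_0 = 46·1 + 0 = 46, q_0 = 46·0 + 1 = 1 → 46/1
APPEND 23: p_1 = 23·46 + 1 = 1059, q_1 = 23·1 + 0 = 23 → 1059/23
APPEND 25: p_2 = 25·1059 + 46 = 26521, q_2 = 25·23 + 1 = 576 → 26521/576
APPEND 46: p_3 = 46·26521 + 1059 = 1221025, q_3 = 46·576 + 23 = 26519 → 1221025/26519
APPEND 15: p_4 = 15·1221025 + 26521 = 18341896, q_4 = 15·26519 + 576 = 398361 → 18341896/398361
APPEND 38: p_5 = 38·18341896 + 1221025 = 698213073, q_5 = 38·398361 + 26519 = 15164237 → 698213073/15164237
APPEND 16: p_6 = 16·698213073 + 18341896 = 11189751064, q_6 = 16·15164237 + 398361 = 243026153 → 11189751064/243026153
APPEND 22: p_7 = 22·11189751064 + 698213073 = 246872736481, q_7 = 22·243026153 + 15164237 = 5361739603 → 246872736481/5361739603
APPEND 15: p_8 = 15·246872736481 + 11189751064 = 3714280798279, q_8 = 15·5361739603 + 243026153 = 80669120198 → 3714280798279/80669120198
APPEND 1: p_9 = 1·3714280798279 + 246872736481 = 3961153534760, q_9 = 1·80669120198 + 5361739603 = 86030859801 → 3961153534760/86030859801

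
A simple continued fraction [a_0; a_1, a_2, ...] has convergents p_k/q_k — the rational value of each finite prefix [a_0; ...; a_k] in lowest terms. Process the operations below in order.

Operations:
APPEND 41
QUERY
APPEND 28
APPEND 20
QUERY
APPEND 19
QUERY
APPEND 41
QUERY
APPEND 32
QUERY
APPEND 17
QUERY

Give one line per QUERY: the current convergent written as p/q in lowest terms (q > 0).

APPEND 41: p_0 = 41·1 + 0 = 41, q_0 = 41·0 + 1 = 1 → 41/1
APPEND 28: p_1 = 28·41 + 1 = 1149, q_1 = 28·1 + 0 = 28 → 1149/28
APPEND 20: p_2 = 20·1149 + 41 = 23021, q_2 = 20·28 + 1 = 561 → 23021/561
APPEND 19: p_3 = 19·23021 + 1149 = 438548, q_3 = 19·561 + 28 = 10687 → 438548/10687
APPEND 41: p_4 = 41·438548 + 23021 = 18003489, q_4 = 41·10687 + 561 = 438728 → 18003489/438728
APPEND 32: p_5 = 32·18003489 + 438548 = 576550196, q_5 = 32·438728 + 10687 = 14049983 → 576550196/14049983
APPEND 17: p_6 = 17·576550196 + 18003489 = 9819356821, q_6 = 17·14049983 + 438728 = 239288439 → 9819356821/239288439

41/1
23021/561
438548/10687
18003489/438728
576550196/14049983
9819356821/239288439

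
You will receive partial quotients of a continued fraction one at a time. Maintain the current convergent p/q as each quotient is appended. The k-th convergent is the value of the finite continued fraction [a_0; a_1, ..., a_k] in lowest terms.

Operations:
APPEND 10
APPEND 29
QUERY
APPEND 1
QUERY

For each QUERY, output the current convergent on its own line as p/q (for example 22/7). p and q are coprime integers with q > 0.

291/29
301/30

APPEND 10: p_0 = 10·1 + 0 = 10, q_0 = 10·0 + 1 = 1 → 10/1
APPEND 29: p_1 = 29·10 + 1 = 291, q_1 = 29·1 + 0 = 29 → 291/29
APPEND 1: p_2 = 1·291 + 10 = 301, q_2 = 1·29 + 1 = 30 → 301/30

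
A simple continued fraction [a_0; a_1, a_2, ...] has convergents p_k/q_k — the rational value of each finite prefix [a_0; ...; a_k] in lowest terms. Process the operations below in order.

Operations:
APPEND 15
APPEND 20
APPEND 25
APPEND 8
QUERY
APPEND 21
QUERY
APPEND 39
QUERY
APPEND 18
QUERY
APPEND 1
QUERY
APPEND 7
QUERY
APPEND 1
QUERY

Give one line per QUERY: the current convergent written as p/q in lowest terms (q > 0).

60621/4028
1280581/85089
50003280/3322499
901339621/59890071
951342901/63212570
7560739928/502378061
8512082829/565590631

APPEND 15: p_0 = 15·1 + 0 = 15, q_0 = 15·0 + 1 = 1 → 15/1
APPEND 20: p_1 = 20·15 + 1 = 301, q_1 = 20·1 + 0 = 20 → 301/20
APPEND 25: p_2 = 25·301 + 15 = 7540, q_2 = 25·20 + 1 = 501 → 7540/501
APPEND 8: p_3 = 8·7540 + 301 = 60621, q_3 = 8·501 + 20 = 4028 → 60621/4028
APPEND 21: p_4 = 21·60621 + 7540 = 1280581, q_4 = 21·4028 + 501 = 85089 → 1280581/85089
APPEND 39: p_5 = 39·1280581 + 60621 = 50003280, q_5 = 39·85089 + 4028 = 3322499 → 50003280/3322499
APPEND 18: p_6 = 18·50003280 + 1280581 = 901339621, q_6 = 18·3322499 + 85089 = 59890071 → 901339621/59890071
APPEND 1: p_7 = 1·901339621 + 50003280 = 951342901, q_7 = 1·59890071 + 3322499 = 63212570 → 951342901/63212570
APPEND 7: p_8 = 7·951342901 + 901339621 = 7560739928, q_8 = 7·63212570 + 59890071 = 502378061 → 7560739928/502378061
APPEND 1: p_9 = 1·7560739928 + 951342901 = 8512082829, q_9 = 1·502378061 + 63212570 = 565590631 → 8512082829/565590631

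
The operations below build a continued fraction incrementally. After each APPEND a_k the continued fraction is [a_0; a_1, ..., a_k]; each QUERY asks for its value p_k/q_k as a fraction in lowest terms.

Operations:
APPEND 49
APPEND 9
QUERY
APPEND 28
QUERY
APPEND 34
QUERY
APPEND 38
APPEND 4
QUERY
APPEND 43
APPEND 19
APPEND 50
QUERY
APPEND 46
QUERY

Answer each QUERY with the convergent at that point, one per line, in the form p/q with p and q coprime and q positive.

APPEND 49: p_0 = 49·1 + 0 = 49, q_0 = 49·0 + 1 = 1 → 49/1
APPEND 9: p_1 = 9·49 + 1 = 442, q_1 = 9·1 + 0 = 9 → 442/9
APPEND 28: p_2 = 28·442 + 49 = 12425, q_2 = 28·9 + 1 = 253 → 12425/253
APPEND 34: p_3 = 34·12425 + 442 = 422892, q_3 = 34·253 + 9 = 8611 → 422892/8611
APPEND 38: p_4 = 38·422892 + 12425 = 16082321, q_4 = 38·8611 + 253 = 327471 → 16082321/327471
APPEND 4: p_5 = 4·16082321 + 422892 = 64752176, q_5 = 4·327471 + 8611 = 1318495 → 64752176/1318495
APPEND 43: p_6 = 43·64752176 + 16082321 = 2800425889, q_6 = 43·1318495 + 327471 = 57022756 → 2800425889/57022756
APPEND 19: p_7 = 19·2800425889 + 64752176 = 53272844067, q_7 = 19·57022756 + 1318495 = 1084750859 → 53272844067/1084750859
APPEND 50: p_8 = 50·53272844067 + 2800425889 = 2666442629239, q_8 = 50·1084750859 + 57022756 = 54294565706 → 2666442629239/54294565706
APPEND 46: p_9 = 46·2666442629239 + 53272844067 = 122709633789061, q_9 = 46·54294565706 + 1084750859 = 2498634773335 → 122709633789061/2498634773335

442/9
12425/253
422892/8611
64752176/1318495
2666442629239/54294565706
122709633789061/2498634773335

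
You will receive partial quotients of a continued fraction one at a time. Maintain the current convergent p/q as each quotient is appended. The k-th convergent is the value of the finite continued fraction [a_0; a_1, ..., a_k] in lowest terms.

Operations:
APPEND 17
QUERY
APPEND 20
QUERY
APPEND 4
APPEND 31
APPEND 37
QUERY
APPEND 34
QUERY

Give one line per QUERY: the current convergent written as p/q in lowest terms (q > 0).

APPEND 17: p_0 = 17·1 + 0 = 17, q_0 = 17·0 + 1 = 1 → 17/1
APPEND 20: p_1 = 20·17 + 1 = 341, q_1 = 20·1 + 0 = 20 → 341/20
APPEND 4: p_2 = 4·341 + 17 = 1381, q_2 = 4·20 + 1 = 81 → 1381/81
APPEND 31: p_3 = 31·1381 + 341 = 43152, q_3 = 31·81 + 20 = 2531 → 43152/2531
APPEND 37: p_4 = 37·43152 + 1381 = 1598005, q_4 = 37·2531 + 81 = 93728 → 1598005/93728
APPEND 34: p_5 = 34·1598005 + 43152 = 54375322, q_5 = 34·93728 + 2531 = 3189283 → 54375322/3189283

17/1
341/20
1598005/93728
54375322/3189283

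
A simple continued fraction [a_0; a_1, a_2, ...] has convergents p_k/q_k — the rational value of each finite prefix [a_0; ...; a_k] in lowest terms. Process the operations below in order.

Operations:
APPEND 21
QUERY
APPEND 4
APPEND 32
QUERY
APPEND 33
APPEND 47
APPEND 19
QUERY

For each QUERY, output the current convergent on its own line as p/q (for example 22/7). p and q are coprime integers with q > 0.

APPEND 21: p_0 = 21·1 + 0 = 21, q_0 = 21·0 + 1 = 1 → 21/1
APPEND 4: p_1 = 4·21 + 1 = 85, q_1 = 4·1 + 0 = 4 → 85/4
APPEND 32: p_2 = 32·85 + 21 = 2741, q_2 = 32·4 + 1 = 129 → 2741/129
APPEND 33: p_3 = 33·2741 + 85 = 90538, q_3 = 33·129 + 4 = 4261 → 90538/4261
APPEND 47: p_4 = 47·90538 + 2741 = 4258027, q_4 = 47·4261 + 129 = 200396 → 4258027/200396
APPEND 19: p_5 = 19·4258027 + 90538 = 80993051, q_5 = 19·200396 + 4261 = 3811785 → 80993051/3811785

21/1
2741/129
80993051/3811785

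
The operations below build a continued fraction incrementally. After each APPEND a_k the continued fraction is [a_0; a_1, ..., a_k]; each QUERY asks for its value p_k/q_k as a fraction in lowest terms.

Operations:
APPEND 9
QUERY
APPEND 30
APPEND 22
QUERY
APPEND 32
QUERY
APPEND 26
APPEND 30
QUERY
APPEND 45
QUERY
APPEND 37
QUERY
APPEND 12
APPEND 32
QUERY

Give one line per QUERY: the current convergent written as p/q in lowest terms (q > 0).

9/1
5971/661
191343/21182
149618013/16562972
6737791474/745885133
249447902551/27614312893
96253051809303/10655378788061

APPEND 9: p_0 = 9·1 + 0 = 9, q_0 = 9·0 + 1 = 1 → 9/1
APPEND 30: p_1 = 30·9 + 1 = 271, q_1 = 30·1 + 0 = 30 → 271/30
APPEND 22: p_2 = 22·271 + 9 = 5971, q_2 = 22·30 + 1 = 661 → 5971/661
APPEND 32: p_3 = 32·5971 + 271 = 191343, q_3 = 32·661 + 30 = 21182 → 191343/21182
APPEND 26: p_4 = 26·191343 + 5971 = 4980889, q_4 = 26·21182 + 661 = 551393 → 4980889/551393
APPEND 30: p_5 = 30·4980889 + 191343 = 149618013, q_5 = 30·551393 + 21182 = 16562972 → 149618013/16562972
APPEND 45: p_6 = 45·149618013 + 4980889 = 6737791474, q_6 = 45·16562972 + 551393 = 745885133 → 6737791474/745885133
APPEND 37: p_7 = 37·6737791474 + 149618013 = 249447902551, q_7 = 37·745885133 + 16562972 = 27614312893 → 249447902551/27614312893
APPEND 12: p_8 = 12·249447902551 + 6737791474 = 3000112622086, q_8 = 12·27614312893 + 745885133 = 332117639849 → 3000112622086/332117639849
APPEND 32: p_9 = 32·3000112622086 + 249447902551 = 96253051809303, q_9 = 32·332117639849 + 27614312893 = 10655378788061 → 96253051809303/10655378788061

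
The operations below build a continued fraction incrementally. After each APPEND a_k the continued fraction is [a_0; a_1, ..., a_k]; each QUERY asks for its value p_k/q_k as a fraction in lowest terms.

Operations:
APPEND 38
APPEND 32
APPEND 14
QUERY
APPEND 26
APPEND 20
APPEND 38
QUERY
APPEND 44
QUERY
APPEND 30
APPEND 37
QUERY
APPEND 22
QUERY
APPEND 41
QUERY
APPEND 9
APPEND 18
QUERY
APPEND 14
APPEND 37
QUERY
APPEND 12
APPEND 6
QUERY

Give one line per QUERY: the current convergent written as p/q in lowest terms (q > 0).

17076/449
339440761/8925328
14944314420/392949001
16615692628777/436896577247
365993906706455/9623522094792
15022365867593432/395001302463719
2455233526738445606/64558435699292453
1279282189985710021205/33637719631970708838
93594652888923151262927/2460997829544067920804

APPEND 38: p_0 = 38·1 + 0 = 38, q_0 = 38·0 + 1 = 1 → 38/1
APPEND 32: p_1 = 32·38 + 1 = 1217, q_1 = 32·1 + 0 = 32 → 1217/32
APPEND 14: p_2 = 14·1217 + 38 = 17076, q_2 = 14·32 + 1 = 449 → 17076/449
APPEND 26: p_3 = 26·17076 + 1217 = 445193, q_3 = 26·449 + 32 = 11706 → 445193/11706
APPEND 20: p_4 = 20·445193 + 17076 = 8920936, q_4 = 20·11706 + 449 = 234569 → 8920936/234569
APPEND 38: p_5 = 38·8920936 + 445193 = 339440761, q_5 = 38·234569 + 11706 = 8925328 → 339440761/8925328
APPEND 44: p_6 = 44·339440761 + 8920936 = 14944314420, q_6 = 44·8925328 + 234569 = 392949001 → 14944314420/392949001
APPEND 30: p_7 = 30·14944314420 + 339440761 = 448668873361, q_7 = 30·392949001 + 8925328 = 11797395358 → 448668873361/11797395358
APPEND 37: p_8 = 37·448668873361 + 14944314420 = 16615692628777, q_8 = 37·11797395358 + 392949001 = 436896577247 → 16615692628777/436896577247
APPEND 22: p_9 = 22·16615692628777 + 448668873361 = 365993906706455, q_9 = 22·436896577247 + 11797395358 = 9623522094792 → 365993906706455/9623522094792
APPEND 41: p_10 = 41·365993906706455 + 16615692628777 = 15022365867593432, q_10 = 41·9623522094792 + 436896577247 = 395001302463719 → 15022365867593432/395001302463719
APPEND 9: p_11 = 9·15022365867593432 + 365993906706455 = 135567286715047343, q_11 = 9·395001302463719 + 9623522094792 = 3564635244268263 → 135567286715047343/3564635244268263
APPEND 18: p_12 = 18·135567286715047343 + 15022365867593432 = 2455233526738445606, q_12 = 18·3564635244268263 + 395001302463719 = 64558435699292453 → 2455233526738445606/64558435699292453
APPEND 14: p_13 = 14·2455233526738445606 + 135567286715047343 = 34508836661053285827, q_13 = 14·64558435699292453 + 3564635244268263 = 907382735034362605 → 34508836661053285827/907382735034362605
APPEND 37: p_14 = 37·34508836661053285827 + 2455233526738445606 = 1279282189985710021205, q_14 = 37·907382735034362605 + 64558435699292453 = 33637719631970708838 → 1279282189985710021205/33637719631970708838
APPEND 12: p_15 = 12·1279282189985710021205 + 34508836661053285827 = 15385895116489573540287, q_15 = 12·33637719631970708838 + 907382735034362605 = 404560018318682868661 → 15385895116489573540287/404560018318682868661
APPEND 6: p_16 = 6·15385895116489573540287 + 1279282189985710021205 = 93594652888923151262927, q_16 = 6·404560018318682868661 + 33637719631970708838 = 2460997829544067920804 → 93594652888923151262927/2460997829544067920804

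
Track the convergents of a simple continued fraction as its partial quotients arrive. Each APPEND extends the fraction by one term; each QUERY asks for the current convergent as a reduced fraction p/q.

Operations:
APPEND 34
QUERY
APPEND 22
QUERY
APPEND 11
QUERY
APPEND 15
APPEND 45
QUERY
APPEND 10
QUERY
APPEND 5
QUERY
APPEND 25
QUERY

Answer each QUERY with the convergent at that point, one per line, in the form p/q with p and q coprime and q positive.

APPEND 34: p_0 = 34·1 + 0 = 34, q_0 = 34·0 + 1 = 1 → 34/1
APPEND 22: p_1 = 22·34 + 1 = 749, q_1 = 22·1 + 0 = 22 → 749/22
APPEND 11: p_2 = 11·749 + 34 = 8273, q_2 = 11·22 + 1 = 243 → 8273/243
APPEND 15: p_3 = 15·8273 + 749 = 124844, q_3 = 15·243 + 22 = 3667 → 124844/3667
APPEND 45: p_4 = 45·124844 + 8273 = 5626253, q_4 = 45·3667 + 243 = 165258 → 5626253/165258
APPEND 10: p_5 = 10·5626253 + 124844 = 56387374, q_5 = 10·165258 + 3667 = 1656247 → 56387374/1656247
APPEND 5: p_6 = 5·56387374 + 5626253 = 287563123, q_6 = 5·1656247 + 165258 = 8446493 → 287563123/8446493
APPEND 25: p_7 = 25·287563123 + 56387374 = 7245465449, q_7 = 25·8446493 + 1656247 = 212818572 → 7245465449/212818572

34/1
749/22
8273/243
5626253/165258
56387374/1656247
287563123/8446493
7245465449/212818572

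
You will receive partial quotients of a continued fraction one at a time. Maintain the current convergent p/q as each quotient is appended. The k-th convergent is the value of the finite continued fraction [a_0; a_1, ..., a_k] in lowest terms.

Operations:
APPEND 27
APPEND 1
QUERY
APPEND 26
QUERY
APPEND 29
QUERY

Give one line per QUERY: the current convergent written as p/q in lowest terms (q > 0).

28/1
755/27
21923/784

APPEND 27: p_0 = 27·1 + 0 = 27, q_0 = 27·0 + 1 = 1 → 27/1
APPEND 1: p_1 = 1·27 + 1 = 28, q_1 = 1·1 + 0 = 1 → 28/1
APPEND 26: p_2 = 26·28 + 27 = 755, q_2 = 26·1 + 1 = 27 → 755/27
APPEND 29: p_3 = 29·755 + 28 = 21923, q_3 = 29·27 + 1 = 784 → 21923/784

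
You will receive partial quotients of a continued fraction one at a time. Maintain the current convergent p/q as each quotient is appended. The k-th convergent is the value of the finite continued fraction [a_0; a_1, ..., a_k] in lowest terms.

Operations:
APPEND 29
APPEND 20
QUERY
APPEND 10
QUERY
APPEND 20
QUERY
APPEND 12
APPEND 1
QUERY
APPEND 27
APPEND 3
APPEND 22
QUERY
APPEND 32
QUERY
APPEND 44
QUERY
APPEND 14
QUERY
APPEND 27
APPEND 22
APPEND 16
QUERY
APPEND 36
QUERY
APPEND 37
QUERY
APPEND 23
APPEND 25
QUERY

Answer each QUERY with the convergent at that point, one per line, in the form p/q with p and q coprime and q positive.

APPEND 29: p_0 = 29·1 + 0 = 29, q_0 = 29·0 + 1 = 1 → 29/1
APPEND 20: p_1 = 20·29 + 1 = 581, q_1 = 20·1 + 0 = 20 → 581/20
APPEND 10: p_2 = 10·581 + 29 = 5839, q_2 = 10·20 + 1 = 201 → 5839/201
APPEND 20: p_3 = 20·5839 + 581 = 117361, q_3 = 20·201 + 20 = 4040 → 117361/4040
APPEND 12: p_4 = 12·117361 + 5839 = 1414171, q_4 = 12·4040 + 201 = 48681 → 1414171/48681
APPEND 1: p_5 = 1·1414171 + 117361 = 1531532, q_5 = 1·48681 + 4040 = 52721 → 1531532/52721
APPEND 27: p_6 = 27·1531532 + 1414171 = 42765535, q_6 = 27·52721 + 48681 = 1472148 → 42765535/1472148
APPEND 3: p_7 = 3·42765535 + 1531532 = 129828137, q_7 = 3·1472148 + 52721 = 4469165 → 129828137/4469165
APPEND 22: p_8 = 22·129828137 + 42765535 = 2898984549, q_8 = 22·4469165 + 1472148 = 99793778 → 2898984549/99793778
APPEND 32: p_9 = 32·2898984549 + 129828137 = 92897333705, q_9 = 32·99793778 + 4469165 = 3197870061 → 92897333705/3197870061
APPEND 44: p_10 = 44·92897333705 + 2898984549 = 4090381667569, q_10 = 44·3197870061 + 99793778 = 140806076462 → 4090381667569/140806076462
APPEND 14: p_11 = 14·4090381667569 + 92897333705 = 57358240679671, q_11 = 14·140806076462 + 3197870061 = 1974482940529 → 57358240679671/1974482940529
APPEND 27: p_12 = 27·57358240679671 + 4090381667569 = 1552762880018686, q_12 = 27·1974482940529 + 140806076462 = 53451845470745 → 1552762880018686/53451845470745
APPEND 22: p_13 = 22·1552762880018686 + 57358240679671 = 34218141601090763, q_13 = 22·53451845470745 + 1974482940529 = 1177915083296919 → 34218141601090763/1177915083296919
APPEND 16: p_14 = 16·34218141601090763 + 1552762880018686 = 549043028497470894, q_14 = 16·1177915083296919 + 53451845470745 = 18900093178221449 → 549043028497470894/18900093178221449
APPEND 36: p_15 = 36·549043028497470894 + 34218141601090763 = 19799767167510042947, q_15 = 36·18900093178221449 + 1177915083296919 = 681581269499269083 → 19799767167510042947/681581269499269083
APPEND 37: p_16 = 37·19799767167510042947 + 549043028497470894 = 733140428226369059933, q_16 = 37·681581269499269083 + 18900093178221449 = 25237407064651177520 → 733140428226369059933/25237407064651177520
APPEND 23: p_17 = 23·733140428226369059933 + 19799767167510042947 = 16882029616373998421406, q_17 = 23·25237407064651177520 + 681581269499269083 = 581141943756476352043 → 16882029616373998421406/581141943756476352043
APPEND 25: p_18 = 25·16882029616373998421406 + 733140428226369059933 = 422783880837576329595083, q_18 = 25·581141943756476352043 + 25237407064651177520 = 14553786000976559978595 → 422783880837576329595083/14553786000976559978595

581/20
5839/201
117361/4040
1531532/52721
2898984549/99793778
92897333705/3197870061
4090381667569/140806076462
57358240679671/1974482940529
549043028497470894/18900093178221449
19799767167510042947/681581269499269083
733140428226369059933/25237407064651177520
422783880837576329595083/14553786000976559978595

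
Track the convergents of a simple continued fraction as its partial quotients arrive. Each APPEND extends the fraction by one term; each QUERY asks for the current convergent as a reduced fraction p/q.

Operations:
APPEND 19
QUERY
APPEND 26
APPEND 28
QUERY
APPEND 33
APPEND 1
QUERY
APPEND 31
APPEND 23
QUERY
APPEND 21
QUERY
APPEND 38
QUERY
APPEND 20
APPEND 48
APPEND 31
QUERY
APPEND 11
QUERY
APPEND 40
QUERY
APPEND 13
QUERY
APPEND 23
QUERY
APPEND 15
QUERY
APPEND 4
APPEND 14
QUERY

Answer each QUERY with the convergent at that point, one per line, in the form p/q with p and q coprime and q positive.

APPEND 19: p_0 = 19·1 + 0 = 19, q_0 = 19·0 + 1 = 1 → 19/1
APPEND 26: p_1 = 26·19 + 1 = 495, q_1 = 26·1 + 0 = 26 → 495/26
APPEND 28: p_2 = 28·495 + 19 = 13879, q_2 = 28·26 + 1 = 729 → 13879/729
APPEND 33: p_3 = 33·13879 + 495 = 458502, q_3 = 33·729 + 26 = 24083 → 458502/24083
APPEND 1: p_4 = 1·458502 + 13879 = 472381, q_4 = 1·24083 + 729 = 24812 → 472381/24812
APPEND 31: p_5 = 31·472381 + 458502 = 15102313, q_5 = 31·24812 + 24083 = 793255 → 15102313/793255
APPEND 23: p_6 = 23·15102313 + 472381 = 347825580, q_6 = 23·793255 + 24812 = 18269677 → 347825580/18269677
APPEND 21: p_7 = 21·347825580 + 15102313 = 7319439493, q_7 = 21·18269677 + 793255 = 384456472 → 7319439493/384456472
APPEND 38: p_8 = 38·7319439493 + 347825580 = 278486526314, q_8 = 38·384456472 + 18269677 = 14627615613 → 278486526314/14627615613
APPEND 20: p_9 = 20·278486526314 + 7319439493 = 5577049965773, q_9 = 20·14627615613 + 384456472 = 292936768732 → 5577049965773/292936768732
APPEND 48: p_10 = 48·5577049965773 + 278486526314 = 267976884883418, q_10 = 48·292936768732 + 14627615613 = 14075592514749 → 267976884883418/14075592514749
APPEND 31: p_11 = 31·267976884883418 + 5577049965773 = 8312860481351731, q_11 = 31·14075592514749 + 292936768732 = 436636304725951 → 8312860481351731/436636304725951
APPEND 11: p_12 = 11·8312860481351731 + 267976884883418 = 91709442179752459, q_12 = 11·436636304725951 + 14075592514749 = 4817074944500210 → 91709442179752459/4817074944500210
APPEND 40: p_13 = 40·91709442179752459 + 8312860481351731 = 3676690547671450091, q_13 = 40·4817074944500210 + 436636304725951 = 193119634084734351 → 3676690547671450091/193119634084734351
APPEND 13: p_14 = 13·3676690547671450091 + 91709442179752459 = 47888686561908603642, q_14 = 13·193119634084734351 + 4817074944500210 = 2515372318046046773 → 47888686561908603642/2515372318046046773
APPEND 23: p_15 = 23·47888686561908603642 + 3676690547671450091 = 1105116481471569333857, q_15 = 23·2515372318046046773 + 193119634084734351 = 58046682949143810130 → 1105116481471569333857/58046682949143810130
APPEND 15: p_16 = 15·1105116481471569333857 + 47888686561908603642 = 16624635908635448611497, q_16 = 15·58046682949143810130 + 2515372318046046773 = 873215616555203198723 → 16624635908635448611497/873215616555203198723
APPEND 4: p_17 = 4·16624635908635448611497 + 1105116481471569333857 = 67603660116013363779845, q_17 = 4·873215616555203198723 + 58046682949143810130 = 3550909149169956605022 → 67603660116013363779845/3550909149169956605022
APPEND 14: p_18 = 14·67603660116013363779845 + 16624635908635448611497 = 963075877532822541529327, q_18 = 14·3550909149169956605022 + 873215616555203198723 = 50585943704934595669031 → 963075877532822541529327/50585943704934595669031

19/1
13879/729
472381/24812
347825580/18269677
7319439493/384456472
278486526314/14627615613
8312860481351731/436636304725951
91709442179752459/4817074944500210
3676690547671450091/193119634084734351
47888686561908603642/2515372318046046773
1105116481471569333857/58046682949143810130
16624635908635448611497/873215616555203198723
963075877532822541529327/50585943704934595669031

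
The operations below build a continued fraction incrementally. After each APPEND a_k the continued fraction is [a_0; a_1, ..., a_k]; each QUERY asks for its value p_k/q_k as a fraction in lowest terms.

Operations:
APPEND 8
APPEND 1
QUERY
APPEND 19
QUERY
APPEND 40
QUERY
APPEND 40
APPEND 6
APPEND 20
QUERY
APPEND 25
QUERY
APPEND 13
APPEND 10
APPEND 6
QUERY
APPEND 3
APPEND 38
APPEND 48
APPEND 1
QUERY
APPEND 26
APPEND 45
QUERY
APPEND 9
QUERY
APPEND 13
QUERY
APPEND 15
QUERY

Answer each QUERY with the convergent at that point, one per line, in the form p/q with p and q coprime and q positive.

9/1
179/20
7169/801
34862999/3895280
873303778/97575161
699896361561/78200165719
4159797591084522/464778614157655
5054495682151107897/564744184537009045
45602690825683527148/5095237203186922547
597889476416036960821/66802827825967002156
9013944837066237939463/1007137654592691954887

APPEND 8: p_0 = 8·1 + 0 = 8, q_0 = 8·0 + 1 = 1 → 8/1
APPEND 1: p_1 = 1·8 + 1 = 9, q_1 = 1·1 + 0 = 1 → 9/1
APPEND 19: p_2 = 19·9 + 8 = 179, q_2 = 19·1 + 1 = 20 → 179/20
APPEND 40: p_3 = 40·179 + 9 = 7169, q_3 = 40·20 + 1 = 801 → 7169/801
APPEND 40: p_4 = 40·7169 + 179 = 286939, q_4 = 40·801 + 20 = 32060 → 286939/32060
APPEND 6: p_5 = 6·286939 + 7169 = 1728803, q_5 = 6·32060 + 801 = 193161 → 1728803/193161
APPEND 20: p_6 = 20·1728803 + 286939 = 34862999, q_6 = 20·193161 + 32060 = 3895280 → 34862999/3895280
APPEND 25: p_7 = 25·34862999 + 1728803 = 873303778, q_7 = 25·3895280 + 193161 = 97575161 → 873303778/97575161
APPEND 13: p_8 = 13·873303778 + 34862999 = 11387812113, q_8 = 13·97575161 + 3895280 = 1272372373 → 11387812113/1272372373
APPEND 10: p_9 = 10·11387812113 + 873303778 = 114751424908, q_9 = 10·1272372373 + 97575161 = 12821298891 → 114751424908/12821298891
APPEND 6: p_10 = 6·114751424908 + 11387812113 = 699896361561, q_10 = 6·12821298891 + 1272372373 = 78200165719 → 699896361561/78200165719
APPEND 3: p_11 = 3·699896361561 + 114751424908 = 2214440509591, q_11 = 3·78200165719 + 12821298891 = 247421796048 → 2214440509591/247421796048
APPEND 38: p_12 = 38·2214440509591 + 699896361561 = 84848635726019, q_12 = 38·247421796048 + 78200165719 = 9480228415543 → 84848635726019/9480228415543
APPEND 48: p_13 = 48·84848635726019 + 2214440509591 = 4074948955358503, q_13 = 48·9480228415543 + 247421796048 = 455298385742112 → 4074948955358503/455298385742112
APPEND 1: p_14 = 1·4074948955358503 + 84848635726019 = 4159797591084522, q_14 = 1·455298385742112 + 9480228415543 = 464778614157655 → 4159797591084522/464778614157655
APPEND 26: p_15 = 26·4159797591084522 + 4074948955358503 = 112229686323556075, q_15 = 26·464778614157655 + 455298385742112 = 12539542353841142 → 112229686323556075/12539542353841142
APPEND 45: p_16 = 45·112229686323556075 + 4159797591084522 = 5054495682151107897, q_16 = 45·12539542353841142 + 464778614157655 = 564744184537009045 → 5054495682151107897/564744184537009045
APPEND 9: p_17 = 9·5054495682151107897 + 112229686323556075 = 45602690825683527148, q_17 = 9·564744184537009045 + 12539542353841142 = 5095237203186922547 → 45602690825683527148/5095237203186922547
APPEND 13: p_18 = 13·45602690825683527148 + 5054495682151107897 = 597889476416036960821, q_18 = 13·5095237203186922547 + 564744184537009045 = 66802827825967002156 → 597889476416036960821/66802827825967002156
APPEND 15: p_19 = 15·597889476416036960821 + 45602690825683527148 = 9013944837066237939463, q_19 = 15·66802827825967002156 + 5095237203186922547 = 1007137654592691954887 → 9013944837066237939463/1007137654592691954887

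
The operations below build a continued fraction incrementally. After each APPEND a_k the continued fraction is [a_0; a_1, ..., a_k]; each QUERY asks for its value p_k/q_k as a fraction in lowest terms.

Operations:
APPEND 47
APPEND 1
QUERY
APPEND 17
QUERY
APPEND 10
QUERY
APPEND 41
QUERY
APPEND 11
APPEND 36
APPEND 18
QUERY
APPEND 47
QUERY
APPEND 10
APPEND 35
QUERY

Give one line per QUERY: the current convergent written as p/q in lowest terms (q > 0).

48/1
863/18
8678/181
356661/7439
2558254799/53358392
120379882378/2510804223
42342877632643/883159825993

APPEND 47: p_0 = 47·1 + 0 = 47, q_0 = 47·0 + 1 = 1 → 47/1
APPEND 1: p_1 = 1·47 + 1 = 48, q_1 = 1·1 + 0 = 1 → 48/1
APPEND 17: p_2 = 17·48 + 47 = 863, q_2 = 17·1 + 1 = 18 → 863/18
APPEND 10: p_3 = 10·863 + 48 = 8678, q_3 = 10·18 + 1 = 181 → 8678/181
APPEND 41: p_4 = 41·8678 + 863 = 356661, q_4 = 41·181 + 18 = 7439 → 356661/7439
APPEND 11: p_5 = 11·356661 + 8678 = 3931949, q_5 = 11·7439 + 181 = 82010 → 3931949/82010
APPEND 36: p_6 = 36·3931949 + 356661 = 141906825, q_6 = 36·82010 + 7439 = 2959799 → 141906825/2959799
APPEND 18: p_7 = 18·141906825 + 3931949 = 2558254799, q_7 = 18·2959799 + 82010 = 53358392 → 2558254799/53358392
APPEND 47: p_8 = 47·2558254799 + 141906825 = 120379882378, q_8 = 47·53358392 + 2959799 = 2510804223 → 120379882378/2510804223
APPEND 10: p_9 = 10·120379882378 + 2558254799 = 1206357078579, q_9 = 10·2510804223 + 53358392 = 25161400622 → 1206357078579/25161400622
APPEND 35: p_10 = 35·1206357078579 + 120379882378 = 42342877632643, q_10 = 35·25161400622 + 2510804223 = 883159825993 → 42342877632643/883159825993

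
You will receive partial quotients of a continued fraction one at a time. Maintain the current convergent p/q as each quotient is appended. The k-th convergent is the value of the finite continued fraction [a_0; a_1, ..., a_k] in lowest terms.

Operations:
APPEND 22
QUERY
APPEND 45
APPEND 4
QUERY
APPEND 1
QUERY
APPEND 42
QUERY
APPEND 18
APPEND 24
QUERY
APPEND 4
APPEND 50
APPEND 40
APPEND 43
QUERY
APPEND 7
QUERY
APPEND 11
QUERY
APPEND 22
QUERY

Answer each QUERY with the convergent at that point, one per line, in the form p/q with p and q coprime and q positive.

APPEND 22: p_0 = 22·1 + 0 = 22, q_0 = 22·0 + 1 = 1 → 22/1
APPEND 45: p_1 = 45·22 + 1 = 991, q_1 = 45·1 + 0 = 45 → 991/45
APPEND 4: p_2 = 4·991 + 22 = 3986, q_2 = 4·45 + 1 = 181 → 3986/181
APPEND 1: p_3 = 1·3986 + 991 = 4977, q_3 = 1·181 + 45 = 226 → 4977/226
APPEND 42: p_4 = 42·4977 + 3986 = 213020, q_4 = 42·226 + 181 = 9673 → 213020/9673
APPEND 18: p_5 = 18·213020 + 4977 = 3839337, q_5 = 18·9673 + 226 = 174340 → 3839337/174340
APPEND 24: p_6 = 24·3839337 + 213020 = 92357108, q_6 = 24·174340 + 9673 = 4193833 → 92357108/4193833
APPEND 4: p_7 = 4·92357108 + 3839337 = 373267769, q_7 = 4·4193833 + 174340 = 16949672 → 373267769/16949672
APPEND 50: p_8 = 50·373267769 + 92357108 = 18755745558, q_8 = 50·16949672 + 4193833 = 851677433 → 18755745558/851677433
APPEND 40: p_9 = 40·18755745558 + 373267769 = 750603090089, q_9 = 40·851677433 + 16949672 = 34084046992 → 750603090089/34084046992
APPEND 43: p_10 = 43·750603090089 + 18755745558 = 32294688619385, q_10 = 43·34084046992 + 851677433 = 1466465698089 → 32294688619385/1466465698089
APPEND 7: p_11 = 7·32294688619385 + 750603090089 = 226813423425784, q_11 = 7·1466465698089 + 34084046992 = 10299343933615 → 226813423425784/10299343933615
APPEND 11: p_12 = 11·226813423425784 + 32294688619385 = 2527242346303009, q_12 = 11·10299343933615 + 1466465698089 = 114759248967854 → 2527242346303009/114759248967854
APPEND 22: p_13 = 22·2527242346303009 + 226813423425784 = 55826145042091982, q_13 = 22·114759248967854 + 10299343933615 = 2535002821226403 → 55826145042091982/2535002821226403

22/1
3986/181
4977/226
213020/9673
92357108/4193833
32294688619385/1466465698089
226813423425784/10299343933615
2527242346303009/114759248967854
55826145042091982/2535002821226403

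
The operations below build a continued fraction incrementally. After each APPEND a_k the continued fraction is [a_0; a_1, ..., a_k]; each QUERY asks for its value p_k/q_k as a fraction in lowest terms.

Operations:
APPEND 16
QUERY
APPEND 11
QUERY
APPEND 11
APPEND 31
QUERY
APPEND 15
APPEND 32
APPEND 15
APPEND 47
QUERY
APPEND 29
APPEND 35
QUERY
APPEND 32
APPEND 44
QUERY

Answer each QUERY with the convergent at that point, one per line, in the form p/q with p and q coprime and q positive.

APPEND 16: p_0 = 16·1 + 0 = 16, q_0 = 16·0 + 1 = 1 → 16/1
APPEND 11: p_1 = 11·16 + 1 = 177, q_1 = 11·1 + 0 = 11 → 177/11
APPEND 11: p_2 = 11·177 + 16 = 1963, q_2 = 11·11 + 1 = 122 → 1963/122
APPEND 31: p_3 = 31·1963 + 177 = 61030, q_3 = 31·122 + 11 = 3793 → 61030/3793
APPEND 15: p_4 = 15·61030 + 1963 = 917413, q_4 = 15·3793 + 122 = 57017 → 917413/57017
APPEND 32: p_5 = 32·917413 + 61030 = 29418246, q_5 = 32·57017 + 3793 = 1828337 → 29418246/1828337
APPEND 15: p_6 = 15·29418246 + 917413 = 442191103, q_6 = 15·1828337 + 57017 = 27482072 → 442191103/27482072
APPEND 47: p_7 = 47·442191103 + 29418246 = 20812400087, q_7 = 47·27482072 + 1828337 = 1293485721 → 20812400087/1293485721
APPEND 29: p_8 = 29·20812400087 + 442191103 = 604001793626, q_8 = 29·1293485721 + 27482072 = 37538567981 → 604001793626/37538567981
APPEND 35: p_9 = 35·604001793626 + 20812400087 = 21160875176997, q_9 = 35·37538567981 + 1293485721 = 1315143365056 → 21160875176997/1315143365056
APPEND 32: p_10 = 32·21160875176997 + 604001793626 = 677752007457530, q_10 = 32·1315143365056 + 37538567981 = 42122126249773 → 677752007457530/42122126249773
APPEND 44: p_11 = 44·677752007457530 + 21160875176997 = 29842249203308317, q_11 = 44·42122126249773 + 1315143365056 = 1854688698355068 → 29842249203308317/1854688698355068

16/1
177/11
61030/3793
20812400087/1293485721
21160875176997/1315143365056
29842249203308317/1854688698355068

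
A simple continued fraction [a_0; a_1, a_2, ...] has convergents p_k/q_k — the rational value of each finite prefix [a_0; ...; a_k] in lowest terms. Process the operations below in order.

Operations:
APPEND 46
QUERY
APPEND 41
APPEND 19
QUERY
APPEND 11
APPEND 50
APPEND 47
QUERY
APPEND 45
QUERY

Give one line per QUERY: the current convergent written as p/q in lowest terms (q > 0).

APPEND 46: p_0 = 46·1 + 0 = 46, q_0 = 46·0 + 1 = 1 → 46/1
APPEND 41: p_1 = 41·46 + 1 = 1887, q_1 = 41·1 + 0 = 41 → 1887/41
APPEND 19: p_2 = 19·1887 + 46 = 35899, q_2 = 19·41 + 1 = 780 → 35899/780
APPEND 11: p_3 = 11·35899 + 1887 = 396776, q_3 = 11·780 + 41 = 8621 → 396776/8621
APPEND 50: p_4 = 50·396776 + 35899 = 19874699, q_4 = 50·8621 + 780 = 431830 → 19874699/431830
APPEND 47: p_5 = 47·19874699 + 396776 = 934507629, q_5 = 47·431830 + 8621 = 20304631 → 934507629/20304631
APPEND 45: p_6 = 45·934507629 + 19874699 = 42072718004, q_6 = 45·20304631 + 431830 = 914140225 → 42072718004/914140225

46/1
35899/780
934507629/20304631
42072718004/914140225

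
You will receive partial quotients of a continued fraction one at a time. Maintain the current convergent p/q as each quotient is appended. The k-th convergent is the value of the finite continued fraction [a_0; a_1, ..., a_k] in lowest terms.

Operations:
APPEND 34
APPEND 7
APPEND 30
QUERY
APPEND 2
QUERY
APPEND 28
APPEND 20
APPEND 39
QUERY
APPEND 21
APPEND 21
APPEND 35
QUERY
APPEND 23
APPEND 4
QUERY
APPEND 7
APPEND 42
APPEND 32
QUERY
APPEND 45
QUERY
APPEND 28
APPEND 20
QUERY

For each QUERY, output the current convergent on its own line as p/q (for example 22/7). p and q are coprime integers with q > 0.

APPEND 34: p_0 = 34·1 + 0 = 34, q_0 = 34·0 + 1 = 1 → 34/1
APPEND 7: p_1 = 7·34 + 1 = 239, q_1 = 7·1 + 0 = 7 → 239/7
APPEND 30: p_2 = 30·239 + 34 = 7204, q_2 = 30·7 + 1 = 211 → 7204/211
APPEND 2: p_3 = 2·7204 + 239 = 14647, q_3 = 2·211 + 7 = 429 → 14647/429
APPEND 28: p_4 = 28·14647 + 7204 = 417320, q_4 = 28·429 + 211 = 12223 → 417320/12223
APPEND 20: p_5 = 20·417320 + 14647 = 8361047, q_5 = 20·12223 + 429 = 244889 → 8361047/244889
APPEND 39: p_6 = 39·8361047 + 417320 = 326498153, q_6 = 39·244889 + 12223 = 9562894 → 326498153/9562894
APPEND 21: p_7 = 21·326498153 + 8361047 = 6864822260, q_7 = 21·9562894 + 244889 = 201065663 → 6864822260/201065663
APPEND 21: p_8 = 21·6864822260 + 326498153 = 144487765613, q_8 = 21·201065663 + 9562894 = 4231941817 → 144487765613/4231941817
APPEND 35: p_9 = 35·144487765613 + 6864822260 = 5063936618715, q_9 = 35·4231941817 + 201065663 = 148319029258 → 5063936618715/148319029258
APPEND 23: p_10 = 23·5063936618715 + 144487765613 = 116615029996058, q_10 = 23·148319029258 + 4231941817 = 3415569614751 → 116615029996058/3415569614751
APPEND 4: p_11 = 4·116615029996058 + 5063936618715 = 471524056602947, q_11 = 4·3415569614751 + 148319029258 = 13810597488262 → 471524056602947/13810597488262
APPEND 7: p_12 = 7·471524056602947 + 116615029996058 = 3417283426216687, q_12 = 7·13810597488262 + 3415569614751 = 100089752032585 → 3417283426216687/100089752032585
APPEND 42: p_13 = 42·3417283426216687 + 471524056602947 = 143997427957703801, q_13 = 42·100089752032585 + 13810597488262 = 4217580182856832 → 143997427957703801/4217580182856832
APPEND 32: p_14 = 32·143997427957703801 + 3417283426216687 = 4611334978072738319, q_14 = 32·4217580182856832 + 100089752032585 = 135062655603451209 → 4611334978072738319/135062655603451209
APPEND 45: p_15 = 45·4611334978072738319 + 143997427957703801 = 207654071441230928156, q_15 = 45·135062655603451209 + 4217580182856832 = 6082037082338161237 → 207654071441230928156/6082037082338161237
APPEND 28: p_16 = 28·207654071441230928156 + 4611334978072738319 = 5818925335332538726687, q_16 = 28·6082037082338161237 + 135062655603451209 = 170432100961071965845 → 5818925335332538726687/170432100961071965845
APPEND 20: p_17 = 20·5818925335332538726687 + 207654071441230928156 = 116586160778092005461896, q_17 = 20·170432100961071965845 + 6082037082338161237 = 3414724056303777478137 → 116586160778092005461896/3414724056303777478137

7204/211
14647/429
326498153/9562894
5063936618715/148319029258
471524056602947/13810597488262
4611334978072738319/135062655603451209
207654071441230928156/6082037082338161237
116586160778092005461896/3414724056303777478137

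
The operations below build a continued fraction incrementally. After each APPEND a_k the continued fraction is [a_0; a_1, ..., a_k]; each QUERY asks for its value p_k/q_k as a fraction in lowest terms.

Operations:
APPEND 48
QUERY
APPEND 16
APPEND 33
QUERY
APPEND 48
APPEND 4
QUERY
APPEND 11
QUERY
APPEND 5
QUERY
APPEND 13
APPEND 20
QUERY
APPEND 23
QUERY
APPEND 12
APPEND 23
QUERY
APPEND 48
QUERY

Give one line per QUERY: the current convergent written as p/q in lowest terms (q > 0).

APPEND 48: p_0 = 48·1 + 0 = 48, q_0 = 48·0 + 1 = 1 → 48/1
APPEND 16: p_1 = 16·48 + 1 = 769, q_1 = 16·1 + 0 = 16 → 769/16
APPEND 33: p_2 = 33·769 + 48 = 25425, q_2 = 33·16 + 1 = 529 → 25425/529
APPEND 48: p_3 = 48·25425 + 769 = 1221169, q_3 = 48·529 + 16 = 25408 → 1221169/25408
APPEND 4: p_4 = 4·1221169 + 25425 = 4910101, q_4 = 4·25408 + 529 = 102161 → 4910101/102161
APPEND 11: p_5 = 11·4910101 + 1221169 = 55232280, q_5 = 11·102161 + 25408 = 1149179 → 55232280/1149179
APPEND 5: p_6 = 5·55232280 + 4910101 = 281071501, q_6 = 5·1149179 + 102161 = 5848056 → 281071501/5848056
APPEND 13: p_7 = 13·281071501 + 55232280 = 3709161793, q_7 = 13·5848056 + 1149179 = 77173907 → 3709161793/77173907
APPEND 20: p_8 = 20·3709161793 + 281071501 = 74464307361, q_8 = 20·77173907 + 5848056 = 1549326196 → 74464307361/1549326196
APPEND 23: p_9 = 23·74464307361 + 3709161793 = 1716388231096, q_9 = 23·1549326196 + 77173907 = 35711676415 → 1716388231096/35711676415
APPEND 12: p_10 = 12·1716388231096 + 74464307361 = 20671123080513, q_10 = 12·35711676415 + 1549326196 = 430089443176 → 20671123080513/430089443176
APPEND 23: p_11 = 23·20671123080513 + 1716388231096 = 477152219082895, q_11 = 23·430089443176 + 35711676415 = 9927768869463 → 477152219082895/9927768869463
APPEND 48: p_12 = 48·477152219082895 + 20671123080513 = 22923977639059473, q_12 = 48·9927768869463 + 430089443176 = 476962995177400 → 22923977639059473/476962995177400

48/1
25425/529
4910101/102161
55232280/1149179
281071501/5848056
74464307361/1549326196
1716388231096/35711676415
477152219082895/9927768869463
22923977639059473/476962995177400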